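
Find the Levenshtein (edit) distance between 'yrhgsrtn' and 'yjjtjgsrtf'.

Let D[i][j] be the edit distance between the first i characters of 'yrhgsrtn' and the first j characters of 'yjjtjgsrtf', with D[i][0] = i, D[0][j] = j, and D[i][j] = D[i-1][j-1] if the characters match, else 1 + min(D[i-1][j], D[i][j-1], D[i-1][j-1]). Filling the table (rows: prefixes of 'yrhgsrtn', columns: prefixes of 'yjjtjgsrtf'):
     ε  y  j  j  t  j  g  s  r  t  f
  ε  0  1  2  3  4  5  6  7  8  9 10
  y  1  0  1  2  3  4  5  6  7  8  9
  r  2  1  1  2  3  4  5  6  6  7  8
  h  3  2  2  2  3  4  5  6  7  7  8
  g  4  3  3  3  3  4  4  5  6  7  8
  s  5  4  4  4  4  4  5  4  5  6  7
  r  6  5  5  5  5  5  5  5  4  5  6
  t  7  6  6  6  5  6  6  6  5  4  5
  n  8  7  7  7  6  6  7  7  6  5  5
The bottom-right entry gives D[8][10] = 5, so no sequence of fewer than 5 edits works. Backtracking through the table gives one optimal edit sequence (5 edits):
  yrhgsrtn → yjrhgsrtn (ins j @2)
  yjrhgsrtn → yjjrhgsrtn (ins j @3)
  yjjrhgsrtn → yjjthgsrtn (sub r→t @4)
  yjjthgsrtn → yjjtjgsrtn (sub h→j @5)
  yjjtjgsrtn → yjjtjgsrtf (sub n→f @10)
Edit distance = 5.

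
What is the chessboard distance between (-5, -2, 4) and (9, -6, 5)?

max(|x_i - y_i|) = max(|-5 - 9|, |-2 - (-6)|, |4 - 5|) = max(14, 4, 1) = 14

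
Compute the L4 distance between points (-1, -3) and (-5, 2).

(Σ|x_i - y_i|^4)^(1/4) = (|-1 - (-5)|^4 + |-3 - 2|^4)^(1/4)
= (4^4 + 5^4)^(1/4) = (256 + 625)^(1/4) = (881)^(1/4) ≈ 5.4481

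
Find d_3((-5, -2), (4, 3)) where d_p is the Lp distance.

(Σ|x_i - y_i|^3)^(1/3) = (|-5 - 4|^3 + |-2 - 3|^3)^(1/3)
= (9^3 + 5^3)^(1/3) = (729 + 125)^(1/3) = (854)^(1/3) ≈ 9.4875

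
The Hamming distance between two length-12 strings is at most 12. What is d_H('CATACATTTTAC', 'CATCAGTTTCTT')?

Differing positions: 4, 5, 6, 10, 11, 12. Hamming distance = 6. The maximum possible Hamming distance for length-12 strings is 12, so d_H/12 = 6/12 = 0.5.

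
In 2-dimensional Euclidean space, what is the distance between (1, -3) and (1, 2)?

√(Σ(x_i - y_i)²) = √((1 - 1)² + (-3 - 2)²)
= √(0² + (-5)²) = √(0 + 25) = √25 = 5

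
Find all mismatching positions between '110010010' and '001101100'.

Differing positions: 1, 2, 3, 4, 5, 6, 7, 8. Hamming distance = 8.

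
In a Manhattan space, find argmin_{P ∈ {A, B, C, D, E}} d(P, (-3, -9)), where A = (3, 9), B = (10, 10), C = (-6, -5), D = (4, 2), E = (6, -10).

Distances: d(A) = 24, d(B) = 32, d(C) = 7, d(D) = 18, d(E) = 10. Nearest: C = (-6, -5) with distance 7.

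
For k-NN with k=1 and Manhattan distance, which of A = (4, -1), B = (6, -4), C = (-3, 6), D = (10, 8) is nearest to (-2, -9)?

Distances: d(A) = 14, d(B) = 13, d(C) = 16, d(D) = 29. Nearest: B = (6, -4) with distance 13.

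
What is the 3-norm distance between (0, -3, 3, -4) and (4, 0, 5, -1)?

(Σ|x_i - y_i|^3)^(1/3) = (|0 - 4|^3 + |-3 - 0|^3 + |3 - 5|^3 + |-4 - (-1)|^3)^(1/3)
= (4^3 + 3^3 + 2^3 + 3^3)^(1/3) = (64 + 27 + 8 + 27)^(1/3) = (126)^(1/3) ≈ 5.0133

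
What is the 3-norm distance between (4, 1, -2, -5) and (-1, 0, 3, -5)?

(Σ|x_i - y_i|^3)^(1/3) = (|4 - (-1)|^3 + |1 - 0|^3 + |-2 - 3|^3 + |-5 - (-5)|^3)^(1/3)
= (5^3 + 1^3 + 5^3 + 0^3)^(1/3) = (125 + 1 + 125 + 0)^(1/3) = (251)^(1/3) ≈ 6.308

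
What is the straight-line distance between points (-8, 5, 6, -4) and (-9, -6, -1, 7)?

√(Σ(x_i - y_i)²) = √((-8 - (-9))² + (5 - (-6))² + (6 - (-1))² + (-4 - 7)²)
= √(1² + 11² + 7² + (-11)²) = √(1 + 121 + 49 + 121) = √292 ≈ 17.088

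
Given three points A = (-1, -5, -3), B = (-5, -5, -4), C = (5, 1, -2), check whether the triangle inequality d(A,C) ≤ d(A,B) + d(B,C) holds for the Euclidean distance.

d(A,B) = √(4² + 0² + 1²) = √17 ≈ 4.1231, d(B,C) = √(10² + 6² + 2²) = √140 ≈ 11.8322, d(A,C) = √(6² + 6² + 1²) = √73 ≈ 8.544.
d(A,C) ≈ 8.544 ≤ 4.1231 + 11.8322 = 15.9553. Triangle inequality is satisfied.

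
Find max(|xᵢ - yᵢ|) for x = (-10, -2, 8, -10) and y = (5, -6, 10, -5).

max(|x_i - y_i|) = max(|-10 - 5|, |-2 - (-6)|, |8 - 10|, |-10 - (-5)|) = max(15, 4, 2, 5) = 15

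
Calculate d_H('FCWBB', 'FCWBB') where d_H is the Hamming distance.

Differing positions: none. Hamming distance = 0.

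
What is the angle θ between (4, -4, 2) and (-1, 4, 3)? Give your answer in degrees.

With u = (4, -4, 2), v = (-1, 4, 3):
u·v = 4·(-1) + (-4)·4 + 2·3 = (-4) + (-16) + 6 = -14.
|u| = √(4² + (-4)² + 2²) = √36, |v| = √((-1)² + 4² + 3²) = √26, so |u||v| = √(36·26) = √936.
cos θ = (u·v)/(|u||v|) = -14/√936 ≈ -0.457604
θ = arccos(-0.457604) ≈ 117.23°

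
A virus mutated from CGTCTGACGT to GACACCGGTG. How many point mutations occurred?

Differing positions: 1, 2, 3, 4, 5, 6, 7, 8, 9, 10. Hamming distance = 10.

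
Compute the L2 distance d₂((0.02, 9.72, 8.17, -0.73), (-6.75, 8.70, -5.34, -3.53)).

√(Σ(x_i - y_i)²) = √((0.02 - (-6.75))² + (9.72 - 8.7)² + (8.17 - (-5.34))² + (-0.73 - (-3.53))²)
= √(6.77² + 1.02² + 13.51² + 2.8²) = √(45.8329 + 1.0404 + 182.5201 + 7.84) = √237.2334 ≈ 15.4024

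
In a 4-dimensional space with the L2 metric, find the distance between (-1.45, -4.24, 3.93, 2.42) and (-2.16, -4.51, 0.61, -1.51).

(Σ|x_i - y_i|^2)^(1/2) = (|-1.45 - (-2.16)|^2 + |-4.24 - (-4.51)|^2 + |3.93 - 0.61|^2 + |2.42 - (-1.51)|^2)^(1/2)
= (0.71^2 + 0.27^2 + 3.32^2 + 3.93^2)^(1/2) = (0.5041 + 0.0729 + 11.0224 + 15.4449)^(1/2) = (27.0443)^(1/2) ≈ 5.2004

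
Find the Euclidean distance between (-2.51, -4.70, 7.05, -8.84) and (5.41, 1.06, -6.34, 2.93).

√(Σ(x_i - y_i)²) = √((-2.51 - 5.41)² + (-4.7 - 1.06)² + (7.05 - (-6.34))² + (-8.84 - 2.93)²)
= √((-7.92)² + (-5.76)² + 13.39² + (-11.77)²) = √(62.7264 + 33.1776 + 179.2921 + 138.5329) = √413.729 ≈ 20.3403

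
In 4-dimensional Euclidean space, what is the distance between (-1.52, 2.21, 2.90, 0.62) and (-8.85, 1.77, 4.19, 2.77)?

√(Σ(x_i - y_i)²) = √((-1.52 - (-8.85))² + (2.21 - 1.77)² + (2.9 - 4.19)² + (0.62 - 2.77)²)
= √(7.33² + 0.44² + (-1.29)² + (-2.15)²) = √(53.7289 + 0.1936 + 1.6641 + 4.6225) = √60.2091 ≈ 7.7595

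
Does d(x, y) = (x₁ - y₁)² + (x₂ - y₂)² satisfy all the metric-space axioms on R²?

No. The squared Euclidean distance fails the triangle inequality. Counterexample: x = (0, 0), y = (5, 4), z = (10, 8). d(x,z) = 10² + 8² = 164, but d(x,y) + d(y,z) = (5² + 4²) + (5² + 4²) = 41 + 41 = 82. Since 164 > 82, the triangle inequality is violated. (Note: √d, the ordinary Euclidean distance, IS a metric.)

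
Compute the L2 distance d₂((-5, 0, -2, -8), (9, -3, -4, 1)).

√(Σ(x_i - y_i)²) = √((-5 - 9)² + (0 - (-3))² + (-2 - (-4))² + (-8 - 1)²)
= √((-14)² + 3² + 2² + (-9)²) = √(196 + 9 + 4 + 81) = √290 ≈ 17.0294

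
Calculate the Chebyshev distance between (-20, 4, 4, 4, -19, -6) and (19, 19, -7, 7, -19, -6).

max(|x_i - y_i|) = max(|-20 - 19|, |4 - 19|, |4 - (-7)|, |4 - 7|, |-19 - (-19)|, |-6 - (-6)|) = max(39, 15, 11, 3, 0, 0) = 39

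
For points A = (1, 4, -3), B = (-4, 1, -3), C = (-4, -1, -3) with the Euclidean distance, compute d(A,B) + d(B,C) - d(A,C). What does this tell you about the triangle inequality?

d(A,B) = √(5² + 3² + 0²) = √34 ≈ 5.831, d(B,C) = √(0² + 2² + 0²) = √4 = 2, d(A,C) = √(5² + 5² + 0²) = √50 ≈ 7.0711.
d(A,B) + d(B,C) - d(A,C) = 5.831 + 2 - 7.0711 = 7.831 - 7.0711 = 0.7599 (to 4 decimal places). This is ≥ 0, so the triangle inequality holds for these points.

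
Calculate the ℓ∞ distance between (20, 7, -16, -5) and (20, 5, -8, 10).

max(|x_i - y_i|) = max(|20 - 20|, |7 - 5|, |-16 - (-8)|, |-5 - 10|) = max(0, 2, 8, 15) = 15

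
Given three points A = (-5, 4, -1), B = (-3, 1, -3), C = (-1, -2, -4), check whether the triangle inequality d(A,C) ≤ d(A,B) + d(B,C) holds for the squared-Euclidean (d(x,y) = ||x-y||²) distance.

d(A,B) = 2² + 3² + 2² = 17, d(B,C) = 2² + 3² + 1² = 14, d(A,C) = 4² + 6² + 3² = 61.
d(A,C) = 61 > 17 + 14 = 31. Triangle inequality is VIOLATED. (Squared-Euclidean is not a metric — this is a counterexample.)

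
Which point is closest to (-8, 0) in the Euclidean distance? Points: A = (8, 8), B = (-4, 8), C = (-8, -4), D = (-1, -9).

Distances: d(A) ≈ 17.8885, d(B) ≈ 8.9443, d(C) = 4, d(D) ≈ 11.4018. Nearest: C = (-8, -4) with distance 4.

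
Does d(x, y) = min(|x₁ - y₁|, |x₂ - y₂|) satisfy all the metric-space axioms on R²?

No. d fails identity of indiscernibles: take x = (-2, 0) and y = (-2, 1). Then d(x,y) = min(|-2 - (-2)|, |0 - 1|) = min(0, 1) = 0, yet x ≠ y.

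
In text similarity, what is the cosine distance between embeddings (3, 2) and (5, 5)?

With u = (3, 2), v = (5, 5):
u·v = 3·5 + 2·5 = 15 + 10 = 25.
|u| = √(3² + 2²) = √13, |v| = √(5² + 5²) = √50, so |u||v| = √(13·50) = √650.
cos θ = (u·v)/(|u||v|) = 25/√650 ≈ 0.9806
Cosine distance = 1 - cos θ ≈ 1 - 0.9806 = 0.0194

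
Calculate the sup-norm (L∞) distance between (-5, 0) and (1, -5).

max(|x_i - y_i|) = max(|-5 - 1|, |0 - (-5)|) = max(6, 5) = 6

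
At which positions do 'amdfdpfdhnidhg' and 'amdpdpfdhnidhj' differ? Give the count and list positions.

Differing positions: 4, 14. Hamming distance = 2.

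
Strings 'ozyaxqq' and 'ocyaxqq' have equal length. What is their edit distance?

Let D[i][j] be the edit distance between the first i characters of 'ozyaxqq' and the first j characters of 'ocyaxqq', with D[i][0] = i, D[0][j] = j, and D[i][j] = D[i-1][j-1] if the characters match, else 1 + min(D[i-1][j], D[i][j-1], D[i-1][j-1]). Filling the table (rows: prefixes of 'ozyaxqq', columns: prefixes of 'ocyaxqq'):
     ε  o  c  y  a  x  q  q
  ε  0  1  2  3  4  5  6  7
  o  1  0  1  2  3  4  5  6
  z  2  1  1  2  3  4  5  6
  y  3  2  2  1  2  3  4  5
  a  4  3  3  2  1  2  3  4
  x  5  4  4  3  2  1  2  3
  q  6  5  5  4  3  2  1  2
  q  7  6  6  5  4  3  2  1
The bottom-right entry gives D[7][7] = 1, so no sequence of fewer than 1 edit works. Backtracking through the table gives one optimal edit sequence (1 edit):
  ozyaxqq → ocyaxqq (sub z→c @2)
Edit distance = 1.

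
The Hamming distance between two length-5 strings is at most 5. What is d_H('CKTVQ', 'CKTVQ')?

Differing positions: none. Hamming distance = 0. The maximum possible Hamming distance for length-5 strings is 5, so d_H/5 = 0/5 = 0.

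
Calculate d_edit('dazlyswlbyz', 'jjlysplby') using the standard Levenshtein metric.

Let D[i][j] be the edit distance between the first i characters of 'dazlyswlbyz' and the first j characters of 'jjlysplby', with D[i][0] = i, D[0][j] = j, and D[i][j] = D[i-1][j-1] if the characters match, else 1 + min(D[i-1][j], D[i][j-1], D[i-1][j-1]). Filling the table (rows: prefixes of 'dazlyswlbyz', columns: prefixes of 'jjlysplby'):
     ε  j  j  l  y  s  p  l  b  y
  ε  0  1  2  3  4  5  6  7  8  9
  d  1  1  2  3  4  5  6  7  8  9
  a  2  2  2  3  4  5  6  7  8  9
  z  3  3  3  3  4  5  6  7  8  9
  l  4  4  4  3  4  5  6  6  7  8
  y  5  5  5  4  3  4  5  6  7  7
  s  6  6  6  5  4  3  4  5  6  7
  w  7  7  7  6  5  4  4  5  6  7
  l  8  8  8  7  6  5  5  4  5  6
  b  9  9  9  8  7  6  6  5  4  5
  y 10 10 10  9  8  7  7  6  5  4
  z 11 11 11 10  9  8  8  7  6  5
The bottom-right entry gives D[11][9] = 5, so no sequence of fewer than 5 edits works. Backtracking through the table gives one optimal edit sequence (5 edits):
  dazlyswlbyz → azlyswlbyz (del d @1)
  azlyswlbyz → jzlyswlbyz (sub a→j @1)
  jzlyswlbyz → jjlyswlbyz (sub z→j @2)
  jjlyswlbyz → jjlysplbyz (sub w→p @6)
  jjlysplbyz → jjlysplby (del z @10)
Edit distance = 5.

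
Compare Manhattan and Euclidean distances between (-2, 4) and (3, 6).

L1 = |-2 - 3| + |4 - 6| = 5 + 2 = 7
L2 = √(5² + 2²) = √29 ≈ 5.3852
L1 ≥ L2 always (equality iff movement is along one axis); L1 > L2 here.
Ratio L1/L2 = 7/√29 ≈ 1.2999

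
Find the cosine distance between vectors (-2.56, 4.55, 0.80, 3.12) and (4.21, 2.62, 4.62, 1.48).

With u = (-2.56, 4.55, 0.80, 3.12), v = (4.21, 2.62, 4.62, 1.48):
u·v = (-2.56)·4.21 + 4.55·2.62 + 0.8·4.62 + 3.12·1.48 = (-10.7776) + 11.921 + 3.696 + 4.6176 = 9.457.
|u| = √((-2.56)² + 4.55² + 0.8² + 3.12²) = √(6.5536 + 20.7025 + 0.64 + 9.7344) = √37.6305, |v| = √(4.21² + 2.62² + 4.62² + 1.48²) = √(17.7241 + 6.8644 + 21.3444 + 2.1904) = √48.1233.
cos θ = (u·v)/(|u||v|) = 9.457/(√37.6305·√48.1233) ≈ 0.2222
Cosine distance = 1 - cos θ ≈ 1 - 0.2222 = 0.7778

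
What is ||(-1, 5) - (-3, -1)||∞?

max(|x_i - y_i|) = max(|-1 - (-3)|, |5 - (-1)|) = max(2, 6) = 6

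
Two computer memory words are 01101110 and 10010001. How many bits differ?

Differing positions: 1, 2, 3, 4, 5, 6, 7, 8. Hamming distance = 8.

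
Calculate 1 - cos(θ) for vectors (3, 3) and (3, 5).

With u = (3, 3), v = (3, 5):
u·v = 3·3 + 3·5 = 9 + 15 = 24.
|u| = √(3² + 3²) = √18, |v| = √(3² + 5²) = √34, so |u||v| = √(18·34) = √612.
cos θ = (u·v)/(|u||v|) = 24/√612 ≈ 0.9701
Cosine distance = 1 - cos θ ≈ 1 - 0.9701 = 0.0299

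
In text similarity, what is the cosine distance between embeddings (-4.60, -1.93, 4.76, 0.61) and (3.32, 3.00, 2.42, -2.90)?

With u = (-4.60, -1.93, 4.76, 0.61), v = (3.32, 3.00, 2.42, -2.90):
u·v = (-4.6)·3.32 + (-1.93)·3 + 4.76·2.42 + 0.61·(-2.9) = (-15.272) + (-5.79) + 11.5192 + (-1.769) = -11.3118.
|u| = √((-4.6)² + (-1.93)² + 4.76² + 0.61²) = √(21.16 + 3.7249 + 22.6576 + 0.3721) = √47.9146, |v| = √(3.32² + 3² + 2.42² + (-2.9)²) = √(11.0224 + 9 + 5.8564 + 8.41) = √34.2888.
cos θ = (u·v)/(|u||v|) = -11.3118/(√47.9146·√34.2888) ≈ -0.2791
Cosine distance = 1 - cos θ ≈ 1 - (-0.2791) = 1.2791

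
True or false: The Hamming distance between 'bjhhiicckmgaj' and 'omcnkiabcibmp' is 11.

Differing positions: 1, 2, 3, 4, 5, 7, 8, 9, 10, 11, 12, 13. Hamming distance = 12, so the claim that d_H = 11 is false.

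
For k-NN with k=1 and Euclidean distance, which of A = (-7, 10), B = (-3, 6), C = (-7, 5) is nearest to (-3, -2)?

Distances: d(A) ≈ 12.6491, d(B) = 8, d(C) ≈ 8.0623. Nearest: B = (-3, 6) with distance 8.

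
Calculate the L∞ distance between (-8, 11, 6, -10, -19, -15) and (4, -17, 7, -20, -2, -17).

max(|x_i - y_i|) = max(|-8 - 4|, |11 - (-17)|, |6 - 7|, |-10 - (-20)|, |-19 - (-2)|, |-15 - (-17)|) = max(12, 28, 1, 10, 17, 2) = 28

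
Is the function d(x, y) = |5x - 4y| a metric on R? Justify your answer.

No. d fails symmetry: d(6, 3) = |5·6 - 4·3| = |18| = 18, but d(3, 6) = |5·3 - 4·6| = |-9| = 9. Since 18 ≠ 9, d(x,y) ≠ d(y,x) in general.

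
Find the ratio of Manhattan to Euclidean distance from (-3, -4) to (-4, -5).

L1 = |-3 - (-4)| + |-4 - (-5)| = 1 + 1 = 2
L2 = √(1² + 1²) = √2 ≈ 1.4142
L1 ≥ L2 always (equality iff movement is along one axis); L1 > L2 here.
Ratio L1/L2 = 2/√2 ≈ 1.4142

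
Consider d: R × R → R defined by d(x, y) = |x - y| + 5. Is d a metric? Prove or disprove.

No. d fails identity of indiscernibles (specifically d(x,x) = 0): d(-4, -4) = |-4 - (-4)| + 5 = 0 + 5 = 5 ≠ 0.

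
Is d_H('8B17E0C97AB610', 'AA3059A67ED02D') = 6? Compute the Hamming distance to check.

Differing positions: 1, 2, 3, 4, 5, 6, 7, 8, 10, 11, 12, 13, 14. Hamming distance = 13, so the claim that d_H = 6 is false.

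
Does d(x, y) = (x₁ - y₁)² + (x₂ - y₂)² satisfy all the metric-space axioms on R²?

No. The squared Euclidean distance fails the triangle inequality. Counterexample: x = (0, 0), y = (4, 5), z = (8, 10). d(x,z) = 8² + 10² = 164, but d(x,y) + d(y,z) = (4² + 5²) + (4² + 5²) = 41 + 41 = 82. Since 164 > 82, the triangle inequality is violated. (Note: √d, the ordinary Euclidean distance, IS a metric.)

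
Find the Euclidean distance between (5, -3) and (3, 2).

√(Σ(x_i - y_i)²) = √((5 - 3)² + (-3 - 2)²)
= √(2² + (-5)²) = √(4 + 25) = √29 ≈ 5.3852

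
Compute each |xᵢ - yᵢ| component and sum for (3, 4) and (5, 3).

Σ|x_i - y_i| = |3 - 5| + |4 - 3| = 2 + 1 = 3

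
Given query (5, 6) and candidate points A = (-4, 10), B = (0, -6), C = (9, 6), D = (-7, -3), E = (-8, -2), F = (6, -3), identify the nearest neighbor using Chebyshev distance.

Distances: d(A) = 9, d(B) = 12, d(C) = 4, d(D) = 12, d(E) = 13, d(F) = 9. Nearest: C = (9, 6) with distance 4.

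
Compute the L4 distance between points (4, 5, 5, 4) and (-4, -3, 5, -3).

(Σ|x_i - y_i|^4)^(1/4) = (|4 - (-4)|^4 + |5 - (-3)|^4 + |5 - 5|^4 + |4 - (-3)|^4)^(1/4)
= (8^4 + 8^4 + 0^4 + 7^4)^(1/4) = (4096 + 4096 + 0 + 2401)^(1/4) = (10593)^(1/4) ≈ 10.1451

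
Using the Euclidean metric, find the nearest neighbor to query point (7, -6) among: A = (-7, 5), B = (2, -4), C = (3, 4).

Distances: d(A) ≈ 17.8045, d(B) ≈ 5.3852, d(C) ≈ 10.7703. Nearest: B = (2, -4) with distance 5.3852.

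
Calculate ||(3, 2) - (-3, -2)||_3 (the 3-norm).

(Σ|x_i - y_i|^3)^(1/3) = (|3 - (-3)|^3 + |2 - (-2)|^3)^(1/3)
= (6^3 + 4^3)^(1/3) = (216 + 64)^(1/3) = (280)^(1/3) ≈ 6.5421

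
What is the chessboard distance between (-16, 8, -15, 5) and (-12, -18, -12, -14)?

max(|x_i - y_i|) = max(|-16 - (-12)|, |8 - (-18)|, |-15 - (-12)|, |5 - (-14)|) = max(4, 26, 3, 19) = 26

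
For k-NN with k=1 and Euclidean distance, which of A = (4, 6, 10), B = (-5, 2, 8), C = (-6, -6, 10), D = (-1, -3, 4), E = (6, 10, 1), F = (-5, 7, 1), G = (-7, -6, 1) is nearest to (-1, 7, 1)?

Distances: d(A) ≈ 10.3441, d(B) ≈ 9.4868, d(C) ≈ 16.5831, d(D) ≈ 10.4403, d(E) ≈ 7.6158, d(F) = 4, d(G) ≈ 14.3178. Nearest: F = (-5, 7, 1) with distance 4.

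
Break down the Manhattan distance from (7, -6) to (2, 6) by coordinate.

Σ|x_i - y_i| = |7 - 2| + |-6 - 6| = 5 + 12 = 17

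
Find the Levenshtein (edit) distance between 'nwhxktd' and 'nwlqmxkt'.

Let D[i][j] be the edit distance between the first i characters of 'nwhxktd' and the first j characters of 'nwlqmxkt', with D[i][0] = i, D[0][j] = j, and D[i][j] = D[i-1][j-1] if the characters match, else 1 + min(D[i-1][j], D[i][j-1], D[i-1][j-1]). Filling the table (rows: prefixes of 'nwhxktd', columns: prefixes of 'nwlqmxkt'):
     ε  n  w  l  q  m  x  k  t
  ε  0  1  2  3  4  5  6  7  8
  n  1  0  1  2  3  4  5  6  7
  w  2  1  0  1  2  3  4  5  6
  h  3  2  1  1  2  3  4  5  6
  x  4  3  2  2  2  3  3  4  5
  k  5  4  3  3  3  3  4  3  4
  t  6  5  4  4  4  4  4  4  3
  d  7  6  5  5  5  5  5  5  4
The bottom-right entry gives D[7][8] = 4, so no sequence of fewer than 4 edits works. Backtracking through the table gives one optimal edit sequence (4 edits):
  nwhxktd → nwlhxktd (ins l @3)
  nwlhxktd → nwlqhxktd (ins q @4)
  nwlqhxktd → nwlqmxktd (sub h→m @5)
  nwlqmxktd → nwlqmxkt (del d @9)
Edit distance = 4.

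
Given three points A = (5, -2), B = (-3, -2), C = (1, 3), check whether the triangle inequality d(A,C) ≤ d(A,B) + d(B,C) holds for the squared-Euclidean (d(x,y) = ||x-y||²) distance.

d(A,B) = 8² + 0² = 64, d(B,C) = 4² + 5² = 41, d(A,C) = 4² + 5² = 41.
d(A,C) = 41 ≤ 64 + 41 = 105. Triangle inequality is satisfied.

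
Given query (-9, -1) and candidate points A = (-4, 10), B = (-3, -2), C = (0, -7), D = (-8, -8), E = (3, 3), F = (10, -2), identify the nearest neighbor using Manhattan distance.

Distances: d(A) = 16, d(B) = 7, d(C) = 15, d(D) = 8, d(E) = 16, d(F) = 20. Nearest: B = (-3, -2) with distance 7.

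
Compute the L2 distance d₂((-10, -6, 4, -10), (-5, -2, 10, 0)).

√(Σ(x_i - y_i)²) = √((-10 - (-5))² + (-6 - (-2))² + (4 - 10)² + (-10 - 0)²)
= √((-5)² + (-4)² + (-6)² + (-10)²) = √(25 + 16 + 36 + 100) = √177 ≈ 13.3041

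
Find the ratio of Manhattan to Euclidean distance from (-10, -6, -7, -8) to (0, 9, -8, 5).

L1 = |-10 - 0| + |-6 - 9| + |-7 - (-8)| + |-8 - 5| = 10 + 15 + 1 + 13 = 39
L2 = √(10² + 15² + 1² + 13²) = √495 ≈ 22.2486
L1 ≥ L2 always (equality iff movement is along one axis); L1 > L2 here.
Ratio L1/L2 = 39/√495 ≈ 1.7529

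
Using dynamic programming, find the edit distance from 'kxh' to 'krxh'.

Let D[i][j] be the edit distance between the first i characters of 'kxh' and the first j characters of 'krxh', with D[i][0] = i, D[0][j] = j, and D[i][j] = D[i-1][j-1] if the characters match, else 1 + min(D[i-1][j], D[i][j-1], D[i-1][j-1]). Filling the table (rows: prefixes of 'kxh', columns: prefixes of 'krxh'):
     ε  k  r  x  h
  ε  0  1  2  3  4
  k  1  0  1  2  3
  x  2  1  1  1  2
  h  3  2  2  2  1
The bottom-right entry gives D[3][4] = 1, so no sequence of fewer than 1 edit works. Backtracking through the table gives one optimal edit sequence (1 edit):
  kxh → krxh (ins r @2)
Edit distance = 1.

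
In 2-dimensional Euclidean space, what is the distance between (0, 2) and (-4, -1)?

√(Σ(x_i - y_i)²) = √((0 - (-4))² + (2 - (-1))²)
= √(4² + 3²) = √(16 + 9) = √25 = 5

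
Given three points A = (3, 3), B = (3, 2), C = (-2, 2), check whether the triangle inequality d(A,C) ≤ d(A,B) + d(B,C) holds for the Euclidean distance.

d(A,B) = √(0² + 1²) = √1 = 1, d(B,C) = √(5² + 0²) = √25 = 5, d(A,C) = √(5² + 1²) = √26 ≈ 5.099.
d(A,C) ≈ 5.099 ≤ 1 + 5 = 6. Triangle inequality is satisfied.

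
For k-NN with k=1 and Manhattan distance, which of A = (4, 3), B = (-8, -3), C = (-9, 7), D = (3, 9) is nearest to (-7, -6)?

Distances: d(A) = 20, d(B) = 4, d(C) = 15, d(D) = 25. Nearest: B = (-8, -3) with distance 4.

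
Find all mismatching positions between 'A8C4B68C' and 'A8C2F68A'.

Differing positions: 4, 5, 8. Hamming distance = 3.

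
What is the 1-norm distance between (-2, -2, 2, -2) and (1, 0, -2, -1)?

Σ|x_i - y_i| = |-2 - 1| + |-2 - 0| + |2 - (-2)| + |-2 - (-1)| = 3 + 2 + 4 + 1 = 10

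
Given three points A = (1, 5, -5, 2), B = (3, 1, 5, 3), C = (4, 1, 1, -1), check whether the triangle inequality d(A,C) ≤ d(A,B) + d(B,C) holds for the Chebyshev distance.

d(A,B) = max(2, 4, 10, 1) = 10, d(B,C) = max(1, 0, 4, 4) = 4, d(A,C) = max(3, 4, 6, 3) = 6.
d(A,C) = 6 ≤ 10 + 4 = 14. Triangle inequality is satisfied.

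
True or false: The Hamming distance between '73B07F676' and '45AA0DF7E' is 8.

Differing positions: 1, 2, 3, 4, 5, 6, 7, 9. Hamming distance = 8, so the claim is true.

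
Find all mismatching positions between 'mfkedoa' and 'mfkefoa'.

Differing positions: 5. Hamming distance = 1.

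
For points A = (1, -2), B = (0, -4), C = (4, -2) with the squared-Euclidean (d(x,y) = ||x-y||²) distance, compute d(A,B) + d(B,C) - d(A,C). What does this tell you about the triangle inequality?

d(A,B) = 1² + 2² = 5, d(B,C) = 4² + 2² = 20, d(A,C) = 3² + 0² = 9.
d(A,B) + d(B,C) - d(A,C) = 5 + 20 - 9 = 25 - 9 = 16. This is ≥ 0, so the triangle inequality holds for these points.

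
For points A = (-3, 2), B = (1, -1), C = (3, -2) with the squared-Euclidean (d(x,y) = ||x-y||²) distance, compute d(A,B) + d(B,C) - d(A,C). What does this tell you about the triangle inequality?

d(A,B) = 4² + 3² = 25, d(B,C) = 2² + 1² = 5, d(A,C) = 6² + 4² = 52.
d(A,B) + d(B,C) - d(A,C) = 25 + 5 - 52 = 30 - 52 = -22. This is < 0, so the triangle inequality FAILS for these points (squared-Euclidean is not a metric).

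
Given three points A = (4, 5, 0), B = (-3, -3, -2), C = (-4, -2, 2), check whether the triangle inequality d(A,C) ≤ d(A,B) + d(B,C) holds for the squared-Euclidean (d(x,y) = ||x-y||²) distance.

d(A,B) = 7² + 8² + 2² = 117, d(B,C) = 1² + 1² + 4² = 18, d(A,C) = 8² + 7² + 2² = 117.
d(A,C) = 117 ≤ 117 + 18 = 135. Triangle inequality is satisfied.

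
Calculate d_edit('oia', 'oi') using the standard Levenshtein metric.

Let D[i][j] be the edit distance between the first i characters of 'oia' and the first j characters of 'oi', with D[i][0] = i, D[0][j] = j, and D[i][j] = D[i-1][j-1] if the characters match, else 1 + min(D[i-1][j], D[i][j-1], D[i-1][j-1]). Filling the table (rows: prefixes of 'oia', columns: prefixes of 'oi'):
     ε  o  i
  ε  0  1  2
  o  1  0  1
  i  2  1  0
  a  3  2  1
The bottom-right entry gives D[3][2] = 1, so no sequence of fewer than 1 edit works. Backtracking through the table gives one optimal edit sequence (1 edit):
  oia → oi (del a @3)
Edit distance = 1.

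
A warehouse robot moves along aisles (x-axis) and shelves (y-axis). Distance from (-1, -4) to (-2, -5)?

Σ|x_i - y_i| = |-1 - (-2)| + |-4 - (-5)| = 1 + 1 = 2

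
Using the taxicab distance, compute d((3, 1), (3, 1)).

Σ|x_i - y_i| = |3 - 3| + |1 - 1| = 0 + 0 = 0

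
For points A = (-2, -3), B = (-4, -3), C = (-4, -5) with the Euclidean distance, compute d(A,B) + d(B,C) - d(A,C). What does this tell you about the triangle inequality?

d(A,B) = √(2² + 0²) = √4 = 2, d(B,C) = √(0² + 2²) = √4 = 2, d(A,C) = √(2² + 2²) = √8 ≈ 2.8284.
d(A,B) + d(B,C) - d(A,C) = 2 + 2 - 2.8284 = 4 - 2.8284 = 1.1716 (to 4 decimal places). This is ≥ 0, so the triangle inequality holds for these points.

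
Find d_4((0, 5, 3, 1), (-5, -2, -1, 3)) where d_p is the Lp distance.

(Σ|x_i - y_i|^4)^(1/4) = (|0 - (-5)|^4 + |5 - (-2)|^4 + |3 - (-1)|^4 + |1 - 3|^4)^(1/4)
= (5^4 + 7^4 + 4^4 + 2^4)^(1/4) = (625 + 2401 + 256 + 16)^(1/4) = (3298)^(1/4) ≈ 7.5781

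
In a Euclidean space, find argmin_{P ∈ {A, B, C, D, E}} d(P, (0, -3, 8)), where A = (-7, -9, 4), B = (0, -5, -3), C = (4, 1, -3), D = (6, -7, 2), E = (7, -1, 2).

Distances: d(A) ≈ 10.0499, d(B) ≈ 11.1803, d(C) ≈ 12.3693, d(D) ≈ 9.3808, d(E) ≈ 9.434. Nearest: D = (6, -7, 2) with distance 9.3808.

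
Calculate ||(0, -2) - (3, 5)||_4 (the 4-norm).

(Σ|x_i - y_i|^4)^(1/4) = (|0 - 3|^4 + |-2 - 5|^4)^(1/4)
= (3^4 + 7^4)^(1/4) = (81 + 2401)^(1/4) = (2482)^(1/4) ≈ 7.0583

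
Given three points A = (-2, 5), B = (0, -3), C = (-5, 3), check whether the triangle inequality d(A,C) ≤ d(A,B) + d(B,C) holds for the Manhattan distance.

d(A,B) = 2 + 8 = 10, d(B,C) = 5 + 6 = 11, d(A,C) = 3 + 2 = 5.
d(A,C) = 5 ≤ 10 + 11 = 21. Triangle inequality is satisfied.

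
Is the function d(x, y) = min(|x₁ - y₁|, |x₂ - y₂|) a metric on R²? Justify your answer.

No. d fails identity of indiscernibles: take x = (-2, 0) and y = (-2, 3). Then d(x,y) = min(|-2 - (-2)|, |0 - 3|) = min(0, 3) = 0, yet x ≠ y.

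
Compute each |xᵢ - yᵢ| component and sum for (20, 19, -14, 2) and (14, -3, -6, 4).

Σ|x_i - y_i| = |20 - 14| + |19 - (-3)| + |-14 - (-6)| + |2 - 4| = 6 + 22 + 8 + 2 = 38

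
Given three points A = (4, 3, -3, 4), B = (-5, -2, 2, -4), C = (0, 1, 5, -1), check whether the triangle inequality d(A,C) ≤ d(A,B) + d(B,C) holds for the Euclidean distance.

d(A,B) = √(9² + 5² + 5² + 8²) = √195 ≈ 13.9642, d(B,C) = √(5² + 3² + 3² + 3²) = √52 ≈ 7.2111, d(A,C) = √(4² + 2² + 8² + 5²) = √109 ≈ 10.4403.
d(A,C) ≈ 10.4403 ≤ 13.9642 + 7.2111 = 21.1753. Triangle inequality is satisfied.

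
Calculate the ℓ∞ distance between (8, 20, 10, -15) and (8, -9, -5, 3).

max(|x_i - y_i|) = max(|8 - 8|, |20 - (-9)|, |10 - (-5)|, |-15 - 3|) = max(0, 29, 15, 18) = 29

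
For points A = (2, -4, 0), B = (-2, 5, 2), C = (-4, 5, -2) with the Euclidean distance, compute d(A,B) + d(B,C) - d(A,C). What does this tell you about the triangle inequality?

d(A,B) = √(4² + 9² + 2²) = √101 ≈ 10.0499, d(B,C) = √(2² + 0² + 4²) = √20 ≈ 4.4721, d(A,C) = √(6² + 9² + 2²) = √121 = 11.
d(A,B) + d(B,C) - d(A,C) = 10.0499 + 4.4721 - 11 = 14.522 - 11 = 3.522 (to 4 decimal places). This is ≥ 0, so the triangle inequality holds for these points.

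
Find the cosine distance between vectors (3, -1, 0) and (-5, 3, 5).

With u = (3, -1, 0), v = (-5, 3, 5):
u·v = 3·(-5) + (-1)·3 + 0·5 = (-15) + (-3) + 0 = -18.
|u| = √(3² + (-1)² + 0²) = √10, |v| = √((-5)² + 3² + 5²) = √59, so |u||v| = √(10·59) = √590.
cos θ = (u·v)/(|u||v|) = -18/√590 ≈ -0.741
Cosine distance = 1 - cos θ ≈ 1 - (-0.741) = 1.741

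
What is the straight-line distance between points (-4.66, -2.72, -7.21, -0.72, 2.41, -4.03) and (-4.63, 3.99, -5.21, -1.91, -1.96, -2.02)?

√(Σ(x_i - y_i)²) = √((-4.66 - (-4.63))² + (-2.72 - 3.99)² + (-7.21 - (-5.21))² + (-0.72 - (-1.91))² + (2.41 - (-1.96))² + (-4.03 - (-2.02))²)
= √((-0.03)² + (-6.71)² + (-2)² + 1.19² + 4.37² + (-2.01)²) = √(0.0009 + 45.0241 + 4 + 1.4161 + 19.0969 + 4.0401) = √73.5781 ≈ 8.5778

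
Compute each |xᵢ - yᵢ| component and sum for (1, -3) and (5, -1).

Σ|x_i - y_i| = |1 - 5| + |-3 - (-1)| = 4 + 2 = 6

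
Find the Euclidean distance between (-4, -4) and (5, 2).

√(Σ(x_i - y_i)²) = √((-4 - 5)² + (-4 - 2)²)
= √((-9)² + (-6)²) = √(81 + 36) = √117 ≈ 10.8167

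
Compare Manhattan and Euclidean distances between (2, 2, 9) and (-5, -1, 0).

L1 = |2 - (-5)| + |2 - (-1)| + |9 - 0| = 7 + 3 + 9 = 19
L2 = √(7² + 3² + 9²) = √139 ≈ 11.7898
L1 ≥ L2 always (equality iff movement is along one axis); L1 > L2 here.
Ratio L1/L2 = 19/√139 ≈ 1.6116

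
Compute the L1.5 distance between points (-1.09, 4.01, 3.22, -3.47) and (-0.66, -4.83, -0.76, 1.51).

(Σ|x_i - y_i|^1.5)^(1/1.5) = (|-1.09 - (-0.66)|^1.5 + |4.01 - (-4.83)|^1.5 + |3.22 - (-0.76)|^1.5 + |-3.47 - 1.51|^1.5)^(1/1.5)
= (0.43^1.5 + 8.84^1.5 + 3.98^1.5 + 4.98^1.5)^(1/1.5) ≈ (0.282 + 26.2832 + 7.9401 + 11.1133)^(1/1.5) = (45.6186)^(1/1.5) ≈ 12.7672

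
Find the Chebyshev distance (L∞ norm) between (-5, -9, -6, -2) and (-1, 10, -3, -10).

max(|x_i - y_i|) = max(|-5 - (-1)|, |-9 - 10|, |-6 - (-3)|, |-2 - (-10)|) = max(4, 19, 3, 8) = 19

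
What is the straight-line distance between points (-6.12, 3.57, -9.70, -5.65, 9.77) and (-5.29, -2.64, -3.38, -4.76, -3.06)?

√(Σ(x_i - y_i)²) = √((-6.12 - (-5.29))² + (3.57 - (-2.64))² + (-9.7 - (-3.38))² + (-5.65 - (-4.76))² + (9.77 - (-3.06))²)
= √((-0.83)² + 6.21² + (-6.32)² + (-0.89)² + 12.83²) = √(0.6889 + 38.5641 + 39.9424 + 0.7921 + 164.6089) = √244.5964 ≈ 15.6396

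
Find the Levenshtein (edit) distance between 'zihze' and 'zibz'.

Let D[i][j] be the edit distance between the first i characters of 'zihze' and the first j characters of 'zibz', with D[i][0] = i, D[0][j] = j, and D[i][j] = D[i-1][j-1] if the characters match, else 1 + min(D[i-1][j], D[i][j-1], D[i-1][j-1]). Filling the table (rows: prefixes of 'zihze', columns: prefixes of 'zibz'):
     ε  z  i  b  z
  ε  0  1  2  3  4
  z  1  0  1  2  3
  i  2  1  0  1  2
  h  3  2  1  1  2
  z  4  3  2  2  1
  e  5  4  3  3  2
The bottom-right entry gives D[5][4] = 2, so no sequence of fewer than 2 edits works. Backtracking through the table gives one optimal edit sequence (2 edits):
  zihze → zibze (sub h→b @3)
  zibze → zibz (del e @5)
Edit distance = 2.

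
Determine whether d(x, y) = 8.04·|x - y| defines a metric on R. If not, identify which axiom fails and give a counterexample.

Yes. Since |x - y| is a metric on R and 8.04 > 0, the positive scalar multiple 8.04·|x - y| is also a metric: scaling by a positive constant preserves non-negativity, identity (d=0 ⟺ |x-y|=0 ⟺ x=y), symmetry, and the triangle inequality.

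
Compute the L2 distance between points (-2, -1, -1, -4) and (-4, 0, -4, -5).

(Σ|x_i - y_i|^2)^(1/2) = (|-2 - (-4)|^2 + |-1 - 0|^2 + |-1 - (-4)|^2 + |-4 - (-5)|^2)^(1/2)
= (2^2 + 1^2 + 3^2 + 1^2)^(1/2) = (4 + 1 + 9 + 1)^(1/2) = (15)^(1/2) ≈ 3.873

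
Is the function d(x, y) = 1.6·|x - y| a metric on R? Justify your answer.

Yes. Since |x - y| is a metric on R and 1.6 > 0, the positive scalar multiple 1.6·|x - y| is also a metric: scaling by a positive constant preserves non-negativity, identity (d=0 ⟺ |x-y|=0 ⟺ x=y), symmetry, and the triangle inequality.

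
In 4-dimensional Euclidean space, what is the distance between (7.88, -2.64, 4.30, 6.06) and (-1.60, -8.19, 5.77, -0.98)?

√(Σ(x_i - y_i)²) = √((7.88 - (-1.6))² + (-2.64 - (-8.19))² + (4.3 - 5.77)² + (6.06 - (-0.98))²)
= √(9.48² + 5.55² + (-1.47)² + 7.04²) = √(89.8704 + 30.8025 + 2.1609 + 49.5616) = √172.3954 ≈ 13.1299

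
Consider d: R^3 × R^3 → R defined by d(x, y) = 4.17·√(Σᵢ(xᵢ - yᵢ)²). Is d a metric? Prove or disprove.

Yes. The L2 (Euclidean) norm induces a metric on R^3, and multiplying a metric by a positive constant 4.17 > 0 preserves all four axioms: non-negativity (4.17·||x-y|| ≥ 0), identity (4.17·||x-y|| = 0 ⟺ ||x-y|| = 0 ⟺ x = y), symmetry (||x-y|| = ||y-x||), and the triangle inequality (4.17·||x-z|| ≤ 4.17·||x-y|| + 4.17·||y-z||). So d is a metric.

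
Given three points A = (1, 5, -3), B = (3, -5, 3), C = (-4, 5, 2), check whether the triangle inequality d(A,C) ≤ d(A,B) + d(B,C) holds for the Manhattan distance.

d(A,B) = 2 + 10 + 6 = 18, d(B,C) = 7 + 10 + 1 = 18, d(A,C) = 5 + 0 + 5 = 10.
d(A,C) = 10 ≤ 18 + 18 = 36. Triangle inequality is satisfied.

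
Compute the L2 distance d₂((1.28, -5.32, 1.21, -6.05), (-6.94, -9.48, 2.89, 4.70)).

√(Σ(x_i - y_i)²) = √((1.28 - (-6.94))² + (-5.32 - (-9.48))² + (1.21 - 2.89)² + (-6.05 - 4.7)²)
= √(8.22² + 4.16² + (-1.68)² + (-10.75)²) = √(67.5684 + 17.3056 + 2.8224 + 115.5625) = √203.2589 ≈ 14.2569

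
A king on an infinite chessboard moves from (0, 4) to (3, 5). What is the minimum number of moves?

max(|x_i - y_i|) = max(|0 - 3|, |4 - 5|) = max(3, 1) = 3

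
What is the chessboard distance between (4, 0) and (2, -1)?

max(|x_i - y_i|) = max(|4 - 2|, |0 - (-1)|) = max(2, 1) = 2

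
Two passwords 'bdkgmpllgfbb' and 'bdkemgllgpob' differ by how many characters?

Differing positions: 4, 6, 10, 11. Hamming distance = 4.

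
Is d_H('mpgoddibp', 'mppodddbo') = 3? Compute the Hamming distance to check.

Differing positions: 3, 7, 9. Hamming distance = 3, so the claim is true.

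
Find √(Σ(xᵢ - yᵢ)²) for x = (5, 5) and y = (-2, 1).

√(Σ(x_i - y_i)²) = √((5 - (-2))² + (5 - 1)²)
= √(7² + 4²) = √(49 + 16) = √65 ≈ 8.0623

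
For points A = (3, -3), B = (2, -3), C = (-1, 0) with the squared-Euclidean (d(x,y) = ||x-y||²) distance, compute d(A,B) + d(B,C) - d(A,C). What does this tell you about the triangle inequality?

d(A,B) = 1² + 0² = 1, d(B,C) = 3² + 3² = 18, d(A,C) = 4² + 3² = 25.
d(A,B) + d(B,C) - d(A,C) = 1 + 18 - 25 = 19 - 25 = -6. This is < 0, so the triangle inequality FAILS for these points (squared-Euclidean is not a metric).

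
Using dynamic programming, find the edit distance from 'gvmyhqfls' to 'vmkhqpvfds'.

Let D[i][j] be the edit distance between the first i characters of 'gvmyhqfls' and the first j characters of 'vmkhqpvfds', with D[i][0] = i, D[0][j] = j, and D[i][j] = D[i-1][j-1] if the characters match, else 1 + min(D[i-1][j], D[i][j-1], D[i-1][j-1]). Filling the table (rows: prefixes of 'gvmyhqfls', columns: prefixes of 'vmkhqpvfds'):
     ε  v  m  k  h  q  p  v  f  d  s
  ε  0  1  2  3  4  5  6  7  8  9 10
  g  1  1  2  3  4  5  6  7  8  9 10
  v  2  1  2  3  4  5  6  6  7  8  9
  m  3  2  1  2  3  4  5  6  7  8  9
  y  4  3  2  2  3  4  5  6  7  8  9
  h  5  4  3  3  2  3  4  5  6  7  8
  q  6  5  4  4  3  2  3  4  5  6  7
  f  7  6  5  5  4  3  3  4  4  5  6
  l  8  7  6  6  5  4  4  4  5  5  6
  s  9  8  7  7  6  5  5  5  5  6  5
The bottom-right entry gives D[9][10] = 5, so no sequence of fewer than 5 edits works. Backtracking through the table gives one optimal edit sequence (5 edits):
  gvmyhqfls → vmyhqfls (del g @1)
  vmyhqfls → vmkhqfls (sub y→k @3)
  vmkhqfls → vmkhqpfls (ins p @6)
  vmkhqpfls → vmkhqpvfls (ins v @7)
  vmkhqpvfls → vmkhqpvfds (sub l→d @9)
Edit distance = 5.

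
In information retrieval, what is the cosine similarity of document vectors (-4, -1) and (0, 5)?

With u = (-4, -1), v = (0, 5):
u·v = (-4)·0 + (-1)·5 = 0 + (-5) = -5.
|u| = √((-4)² + (-1)²) = √17, |v| = √(0² + 5²) = √25, so |u||v| = √(17·25) = √425.
cos θ = (u·v)/(|u||v|) = -5/√425 ≈ -0.2425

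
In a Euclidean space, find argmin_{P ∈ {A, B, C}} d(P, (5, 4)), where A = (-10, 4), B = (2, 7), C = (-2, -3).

Distances: d(A) = 15, d(B) ≈ 4.2426, d(C) ≈ 9.8995. Nearest: B = (2, 7) with distance 4.2426.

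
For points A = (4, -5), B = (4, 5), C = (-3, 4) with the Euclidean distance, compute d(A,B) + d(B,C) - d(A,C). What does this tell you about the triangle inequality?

d(A,B) = √(0² + 10²) = √100 = 10, d(B,C) = √(7² + 1²) = √50 ≈ 7.0711, d(A,C) = √(7² + 9²) = √130 ≈ 11.4018.
d(A,B) + d(B,C) - d(A,C) = 10 + 7.0711 - 11.4018 = 17.0711 - 11.4018 = 5.6693 (to 4 decimal places). This is ≥ 0, so the triangle inequality holds for these points.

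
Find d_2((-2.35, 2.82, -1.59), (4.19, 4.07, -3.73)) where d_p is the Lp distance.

(Σ|x_i - y_i|^2)^(1/2) = (|-2.35 - 4.19|^2 + |2.82 - 4.07|^2 + |-1.59 - (-3.73)|^2)^(1/2)
= (6.54^2 + 1.25^2 + 2.14^2)^(1/2) = (42.7716 + 1.5625 + 4.5796)^(1/2) = (48.9137)^(1/2) ≈ 6.9938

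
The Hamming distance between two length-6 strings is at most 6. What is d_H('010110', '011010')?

Differing positions: 3, 4. Hamming distance = 2. The maximum possible Hamming distance for length-6 strings is 6, so d_H/6 = 2/6 ≈ 0.3333.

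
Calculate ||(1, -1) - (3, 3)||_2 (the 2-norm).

(Σ|x_i - y_i|^2)^(1/2) = (|1 - 3|^2 + |-1 - 3|^2)^(1/2)
= (2^2 + 4^2)^(1/2) = (4 + 16)^(1/2) = (20)^(1/2) ≈ 4.4721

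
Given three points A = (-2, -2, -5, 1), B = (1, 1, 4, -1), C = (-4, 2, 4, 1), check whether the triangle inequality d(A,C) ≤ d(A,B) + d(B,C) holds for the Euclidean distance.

d(A,B) = √(3² + 3² + 9² + 2²) = √103 ≈ 10.1489, d(B,C) = √(5² + 1² + 0² + 2²) = √30 ≈ 5.4772, d(A,C) = √(2² + 4² + 9² + 0²) = √101 ≈ 10.0499.
d(A,C) ≈ 10.0499 ≤ 10.1489 + 5.4772 = 15.6261. Triangle inequality is satisfied.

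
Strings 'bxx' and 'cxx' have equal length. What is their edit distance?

Let D[i][j] be the edit distance between the first i characters of 'bxx' and the first j characters of 'cxx', with D[i][0] = i, D[0][j] = j, and D[i][j] = D[i-1][j-1] if the characters match, else 1 + min(D[i-1][j], D[i][j-1], D[i-1][j-1]). Filling the table (rows: prefixes of 'bxx', columns: prefixes of 'cxx'):
     ε  c  x  x
  ε  0  1  2  3
  b  1  1  2  3
  x  2  2  1  2
  x  3  3  2  1
The bottom-right entry gives D[3][3] = 1, so no sequence of fewer than 1 edit works. Backtracking through the table gives one optimal edit sequence (1 edit):
  bxx → cxx (sub b→c @1)
Edit distance = 1.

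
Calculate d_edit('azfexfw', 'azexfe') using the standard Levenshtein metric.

Let D[i][j] be the edit distance between the first i characters of 'azfexfw' and the first j characters of 'azexfe', with D[i][0] = i, D[0][j] = j, and D[i][j] = D[i-1][j-1] if the characters match, else 1 + min(D[i-1][j], D[i][j-1], D[i-1][j-1]). Filling the table (rows: prefixes of 'azfexfw', columns: prefixes of 'azexfe'):
     ε  a  z  e  x  f  e
  ε  0  1  2  3  4  5  6
  a  1  0  1  2  3  4  5
  z  2  1  0  1  2  3  4
  f  3  2  1  1  2  2  3
  e  4  3  2  1  2  3  2
  x  5  4  3  2  1  2  3
  f  6  5  4  3  2  1  2
  w  7  6  5  4  3  2  2
The bottom-right entry gives D[7][6] = 2, so no sequence of fewer than 2 edits works. Backtracking through the table gives one optimal edit sequence (2 edits):
  azfexfw → azexfw (del f @3)
  azexfw → azexfe (sub w→e @6)
Edit distance = 2.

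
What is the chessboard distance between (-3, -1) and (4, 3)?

max(|x_i - y_i|) = max(|-3 - 4|, |-1 - 3|) = max(7, 4) = 7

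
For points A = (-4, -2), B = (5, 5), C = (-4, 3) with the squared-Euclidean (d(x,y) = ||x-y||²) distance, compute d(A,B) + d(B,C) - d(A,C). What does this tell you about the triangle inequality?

d(A,B) = 9² + 7² = 130, d(B,C) = 9² + 2² = 85, d(A,C) = 0² + 5² = 25.
d(A,B) + d(B,C) - d(A,C) = 130 + 85 - 25 = 215 - 25 = 190. This is ≥ 0, so the triangle inequality holds for these points.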